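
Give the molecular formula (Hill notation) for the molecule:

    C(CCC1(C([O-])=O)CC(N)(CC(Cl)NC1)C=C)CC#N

Heavy atoms from the SMILES: 14 C, 1 Cl, 3 N, 2 O.
Implicit hydrogens by atom environment:
  8 × C: 2 H each → 16
  4 × C: no H
  2 × C: 1 H each → 2
  1 × Cl: no H
  1 × N: 2 H
  1 × N: 1 H
  1 × N: no H
  1 × O: no H
  1 × O (charge -1): no H
  Total hydrogens = 21.
Net charge -1.
Molecular formula: C14H21ClN3O2-

C14H21ClN3O2-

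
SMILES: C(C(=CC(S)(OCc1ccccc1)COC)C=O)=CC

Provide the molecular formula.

Heavy atoms from the SMILES: 16 C, 3 O, 1 S.
Implicit hydrogens by atom environment:
  5 × C (aromatic): 1 H each → 5
  4 × C: 1 H each → 4
  3 × O: no H
  2 × C: 3 H each → 6
  2 × C: 2 H each → 4
  2 × C: no H
  1 × C (aromatic): no H
  1 × S: 1 H
  Total hydrogens = 20.
Molecular formula: C16H20O3S

C16H20O3S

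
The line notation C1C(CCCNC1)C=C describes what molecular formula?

Heavy atoms from the SMILES: 8 C, 1 N.
Implicit hydrogens by atom environment:
  6 × C: 2 H each → 12
  2 × C: 1 H each → 2
  1 × N: 1 H
  Total hydrogens = 15.
Molecular formula: C8H15N

C8H15N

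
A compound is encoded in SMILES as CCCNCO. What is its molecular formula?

C4H11NO

Heavy atoms from the SMILES: 4 C, 1 N, 1 O.
Implicit hydrogens by atom environment:
  3 × C: 2 H each → 6
  1 × C: 3 H
  1 × N: 1 H
  1 × O: 1 H
  Total hydrogens = 11.
Molecular formula: C4H11NO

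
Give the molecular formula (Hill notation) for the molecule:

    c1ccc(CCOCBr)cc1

C9H11BrO

Heavy atoms from the SMILES: 1 Br, 9 C, 1 O.
Implicit hydrogens by atom environment:
  5 × C (aromatic): 1 H each → 5
  3 × C: 2 H each → 6
  1 × Br: no H
  1 × C (aromatic): no H
  1 × O: no H
  Total hydrogens = 11.
Molecular formula: C9H11BrO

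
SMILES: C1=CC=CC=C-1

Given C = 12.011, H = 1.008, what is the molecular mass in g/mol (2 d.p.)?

Molecular formula: C6H6.
M = 6×12.011 + 6×1.008 = 78.11 g/mol.

78.11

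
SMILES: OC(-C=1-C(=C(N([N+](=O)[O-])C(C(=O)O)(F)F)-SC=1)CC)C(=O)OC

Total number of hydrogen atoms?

Hydrogens are implicit in SMILES; fill each atom to its normal valence:
  4 × O: no H
  3 × C (aromatic): no H
  3 × C: no H
  2 × C: 3 H each → 6
  2 × F: no H
  2 × O: 1 H each → 2
  1 × C: 2 H
  1 × C (aromatic): 1 H
  1 × C: 1 H
  1 × N: no H
  1 × N (charge +1): no H
  1 × O (charge -1): no H
  1 × S (aromatic): no H
  Total hydrogens = 12.

12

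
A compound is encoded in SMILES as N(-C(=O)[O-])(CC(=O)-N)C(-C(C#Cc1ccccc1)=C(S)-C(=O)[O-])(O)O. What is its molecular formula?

[C15H12N2O7S]2-

Heavy atoms from the SMILES: 15 C, 2 N, 7 O, 1 S.
Implicit hydrogens by atom environment:
  8 × C: no H
  5 × C (aromatic): 1 H each → 5
  3 × O: no H
  2 × O: 1 H each → 2
  2 × O (charge -1): no H
  1 × C: 2 H
  1 × C (aromatic): no H
  1 × N: 2 H
  1 × N: no H
  1 × S: 1 H
  Total hydrogens = 12.
Net charge -2.
Molecular formula: [C15H12N2O7S]2-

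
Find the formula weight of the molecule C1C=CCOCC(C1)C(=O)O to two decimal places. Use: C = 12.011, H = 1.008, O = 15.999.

156.18

Molecular formula: C8H12O3.
M = 8×12.011 + 12×1.008 + 3×15.999 = 156.18 g/mol.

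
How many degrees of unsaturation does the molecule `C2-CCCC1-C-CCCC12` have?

2

Molecular formula from the SMILES: C10H18.
DoU = (2C + 2 + N − H − X)/2 = (2·10 + 2 + 0 − 18 − 0)/2 = 4/2 = 2.
(Structurally: 2 ring(s) + 0 π bond(s) = 2.)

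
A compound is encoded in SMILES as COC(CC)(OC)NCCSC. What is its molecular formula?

C8H19NO2S

Heavy atoms from the SMILES: 8 C, 1 N, 2 O, 1 S.
Implicit hydrogens by atom environment:
  4 × C: 3 H each → 12
  3 × C: 2 H each → 6
  2 × O: no H
  1 × C: no H
  1 × N: 1 H
  1 × S: no H
  Total hydrogens = 19.
Molecular formula: C8H19NO2S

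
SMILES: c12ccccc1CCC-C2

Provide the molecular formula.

Heavy atoms from the SMILES: 10 C.
Implicit hydrogens by atom environment:
  4 × C: 2 H each → 8
  4 × C (aromatic): 1 H each → 4
  2 × C (aromatic): no H
  Total hydrogens = 12.
Molecular formula: C10H12

C10H12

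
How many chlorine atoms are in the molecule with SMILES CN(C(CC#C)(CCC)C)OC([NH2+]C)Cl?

The symbol for chlorine appears 1 time in the SMILES.

1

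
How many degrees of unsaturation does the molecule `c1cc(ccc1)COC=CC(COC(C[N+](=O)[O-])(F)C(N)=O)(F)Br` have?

7

Molecular formula from the SMILES: C14H15BrF2N2O5.
DoU = (2C + 2 + N − H − X)/2 = (2·14 + 2 + 2 − 15 − 3)/2 = 14/2 = 7.
(Structurally: 1 ring(s) + 6 π bond(s) = 7.)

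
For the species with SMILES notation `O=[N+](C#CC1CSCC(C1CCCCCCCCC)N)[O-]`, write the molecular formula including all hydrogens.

Heavy atoms from the SMILES: 16 C, 2 N, 2 O, 1 S.
Implicit hydrogens by atom environment:
  10 × C: 2 H each → 20
  3 × C: 1 H each → 3
  2 × C: no H
  1 × C: 3 H
  1 × N: 2 H
  1 × N (charge +1): no H
  1 × O: no H
  1 × O (charge -1): no H
  1 × S: no H
  Total hydrogens = 28.
Molecular formula: C16H28N2O2S

C16H28N2O2S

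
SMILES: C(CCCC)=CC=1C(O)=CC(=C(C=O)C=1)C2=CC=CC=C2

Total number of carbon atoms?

The symbol for carbon appears 19 times in the SMILES.

19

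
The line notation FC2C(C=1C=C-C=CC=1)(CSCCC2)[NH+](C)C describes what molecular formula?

Heavy atoms from the SMILES: 14 C, 1 F, 1 N, 1 S.
Implicit hydrogens by atom environment:
  5 × C (aromatic): 1 H each → 5
  4 × C: 2 H each → 8
  2 × C: 3 H each → 6
  1 × C: 1 H
  1 × C: no H
  1 × C (aromatic): no H
  1 × F: no H
  1 × N (charge +1): 1 H
  1 × S: no H
  Total hydrogens = 21.
Net charge +1.
Molecular formula: C14H21FNS+

C14H21FNS+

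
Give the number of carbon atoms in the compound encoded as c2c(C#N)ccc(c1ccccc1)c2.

The symbol for carbon appears 13 times in the SMILES. Lowercase c denotes aromatic carbon and counts toward C.

13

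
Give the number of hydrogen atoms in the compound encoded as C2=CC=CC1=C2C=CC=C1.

Hydrogens are implicit in SMILES; fill each atom to its normal valence:
  8 × C (aromatic): 1 H each → 8
  2 × C (aromatic): no H
  Total hydrogens = 8.

8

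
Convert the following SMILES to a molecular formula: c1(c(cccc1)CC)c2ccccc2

C14H14

Heavy atoms from the SMILES: 14 C.
Implicit hydrogens by atom environment:
  9 × C (aromatic): 1 H each → 9
  3 × C (aromatic): no H
  1 × C: 3 H
  1 × C: 2 H
  Total hydrogens = 14.
Molecular formula: C14H14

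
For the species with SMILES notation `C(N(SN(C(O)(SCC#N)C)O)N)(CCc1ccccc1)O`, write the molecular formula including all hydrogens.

Heavy atoms from the SMILES: 13 C, 4 N, 3 O, 2 S.
Implicit hydrogens by atom environment:
  5 × C (aromatic): 1 H each → 5
  3 × C: 2 H each → 6
  3 × N: no H
  3 × O: 1 H each → 3
  2 × C: no H
  2 × S: no H
  1 × C: 3 H
  1 × C: 1 H
  1 × C (aromatic): no H
  1 × N: 2 H
  Total hydrogens = 20.
Molecular formula: C13H20N4O3S2

C13H20N4O3S2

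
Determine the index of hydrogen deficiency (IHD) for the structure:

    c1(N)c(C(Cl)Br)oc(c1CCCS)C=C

Molecular formula from the SMILES: C10H13BrClNOS.
DoU = (2C + 2 + N − H − X)/2 = (2·10 + 2 + 1 − 13 − 2)/2 = 8/2 = 4.
(Structurally: 1 ring(s) + 3 π bond(s) = 4.)

4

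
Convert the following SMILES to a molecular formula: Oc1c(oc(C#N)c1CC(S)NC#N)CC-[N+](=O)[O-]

Heavy atoms from the SMILES: 10 C, 4 N, 4 O, 1 S.
Implicit hydrogens by atom environment:
  4 × C (aromatic): no H
  3 × C: 2 H each → 6
  2 × C: no H
  2 × N: no H
  1 × C: 1 H
  1 × N: 1 H
  1 × N (charge +1): no H
  1 × O: 1 H
  1 × O (aromatic): no H
  1 × O: no H
  1 × O (charge -1): no H
  1 × S: 1 H
  Total hydrogens = 10.
Molecular formula: C10H10N4O4S

C10H10N4O4S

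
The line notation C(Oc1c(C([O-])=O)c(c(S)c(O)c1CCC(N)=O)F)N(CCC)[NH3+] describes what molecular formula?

Heavy atoms from the SMILES: 14 C, 1 F, 3 N, 5 O, 1 S.
Implicit hydrogens by atom environment:
  6 × C (aromatic): no H
  5 × C: 2 H each → 10
  3 × O: no H
  2 × C: no H
  1 × C: 3 H
  1 × F: no H
  1 × N (charge +1): 3 H
  1 × N: 2 H
  1 × N: no H
  1 × O: 1 H
  1 × O (charge -1): no H
  1 × S: 1 H
  Total hydrogens = 20.
Molecular formula: C14H20FN3O5S

C14H20FN3O5S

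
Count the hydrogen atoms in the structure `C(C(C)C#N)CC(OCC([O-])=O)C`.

Hydrogens are implicit in SMILES; fill each atom to its normal valence:
  3 × C: 2 H each → 6
  2 × C: 3 H each → 6
  2 × C: 1 H each → 2
  2 × C: no H
  2 × O: no H
  1 × N: no H
  1 × O (charge -1): no H
  Total hydrogens = 14.

14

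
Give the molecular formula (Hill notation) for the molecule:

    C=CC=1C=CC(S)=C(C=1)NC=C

Heavy atoms from the SMILES: 10 C, 1 N, 1 S.
Implicit hydrogens by atom environment:
  3 × C (aromatic): 1 H each → 3
  3 × C (aromatic): no H
  2 × C: 2 H each → 4
  2 × C: 1 H each → 2
  1 × N: 1 H
  1 × S: 1 H
  Total hydrogens = 11.
Molecular formula: C10H11NS

C10H11NS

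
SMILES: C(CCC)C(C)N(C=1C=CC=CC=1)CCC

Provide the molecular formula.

Heavy atoms from the SMILES: 15 C, 1 N.
Implicit hydrogens by atom environment:
  5 × C: 2 H each → 10
  5 × C (aromatic): 1 H each → 5
  3 × C: 3 H each → 9
  1 × C: 1 H
  1 × C (aromatic): no H
  1 × N: no H
  Total hydrogens = 25.
Molecular formula: C15H25N

C15H25N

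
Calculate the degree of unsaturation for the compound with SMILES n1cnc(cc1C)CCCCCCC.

Molecular formula from the SMILES: C12H20N2.
DoU = (2C + 2 + N − H − X)/2 = (2·12 + 2 + 2 − 20 − 0)/2 = 8/2 = 4.
(Structurally: 1 ring(s) + 3 π bond(s) = 4.)

4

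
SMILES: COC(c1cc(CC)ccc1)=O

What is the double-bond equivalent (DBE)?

Molecular formula from the SMILES: C10H12O2.
DoU = (2C + 2 + N − H − X)/2 = (2·10 + 2 + 0 − 12 − 0)/2 = 10/2 = 5.
(Structurally: 1 ring(s) + 4 π bond(s) = 5.)

5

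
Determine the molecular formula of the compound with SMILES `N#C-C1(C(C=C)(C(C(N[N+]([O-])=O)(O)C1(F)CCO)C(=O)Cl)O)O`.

Heavy atoms from the SMILES: 11 C, 1 Cl, 1 F, 3 N, 7 O.
Implicit hydrogens by atom environment:
  6 × C: no H
  4 × O: 1 H each → 4
  3 × C: 2 H each → 6
  2 × C: 1 H each → 2
  2 × O: no H
  1 × Cl: no H
  1 × F: no H
  1 × N: 1 H
  1 × N: no H
  1 × N (charge +1): no H
  1 × O (charge -1): no H
  Total hydrogens = 13.
Molecular formula: C11H13ClFN3O7

C11H13ClFN3O7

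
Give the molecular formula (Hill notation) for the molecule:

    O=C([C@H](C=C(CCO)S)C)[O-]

Heavy atoms from the SMILES: 7 C, 3 O, 1 S.
Implicit hydrogens by atom environment:
  2 × C: 2 H each → 4
  2 × C: 1 H each → 2
  2 × C: no H
  1 × C: 3 H
  1 × O: 1 H
  1 × O: no H
  1 × O (charge -1): no H
  1 × S: 1 H
  Total hydrogens = 11.
Net charge -1.
Molecular formula: C7H11O3S-

C7H11O3S-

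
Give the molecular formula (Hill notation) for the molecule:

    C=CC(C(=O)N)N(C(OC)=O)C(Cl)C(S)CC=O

Heavy atoms from the SMILES: 10 C, 1 Cl, 2 N, 4 O, 1 S.
Implicit hydrogens by atom environment:
  5 × C: 1 H each → 5
  4 × O: no H
  2 × C: 2 H each → 4
  2 × C: no H
  1 × C: 3 H
  1 × Cl: no H
  1 × N: 2 H
  1 × N: no H
  1 × S: 1 H
  Total hydrogens = 15.
Molecular formula: C10H15ClN2O4S

C10H15ClN2O4S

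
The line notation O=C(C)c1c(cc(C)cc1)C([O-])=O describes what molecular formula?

C10H9O3-

Heavy atoms from the SMILES: 10 C, 3 O.
Implicit hydrogens by atom environment:
  3 × C (aromatic): 1 H each → 3
  3 × C (aromatic): no H
  2 × C: 3 H each → 6
  2 × C: no H
  2 × O: no H
  1 × O (charge -1): no H
  Total hydrogens = 9.
Net charge -1.
Molecular formula: C10H9O3-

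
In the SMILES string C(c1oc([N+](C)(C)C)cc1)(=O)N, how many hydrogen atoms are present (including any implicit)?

13

Hydrogens are implicit in SMILES; fill each atom to its normal valence:
  3 × C: 3 H each → 9
  2 × C (aromatic): 1 H each → 2
  2 × C (aromatic): no H
  1 × C: no H
  1 × N: 2 H
  1 × N (charge +1): no H
  1 × O (aromatic): no H
  1 × O: no H
  Total hydrogens = 13.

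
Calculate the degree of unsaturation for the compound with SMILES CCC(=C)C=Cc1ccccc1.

Molecular formula from the SMILES: C12H14.
DoU = (2C + 2 + N − H − X)/2 = (2·12 + 2 + 0 − 14 − 0)/2 = 12/2 = 6.
(Structurally: 1 ring(s) + 5 π bond(s) = 6.)

6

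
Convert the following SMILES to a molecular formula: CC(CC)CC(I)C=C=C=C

C10H15I

Heavy atoms from the SMILES: 10 C, 1 I.
Implicit hydrogens by atom environment:
  3 × C: 2 H each → 6
  3 × C: 1 H each → 3
  2 × C: 3 H each → 6
  2 × C: no H
  1 × I: no H
  Total hydrogens = 15.
Molecular formula: C10H15I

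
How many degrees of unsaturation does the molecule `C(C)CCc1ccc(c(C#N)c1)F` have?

Molecular formula from the SMILES: C11H12FN.
DoU = (2C + 2 + N − H − X)/2 = (2·11 + 2 + 1 − 12 − 1)/2 = 12/2 = 6.
(Structurally: 1 ring(s) + 5 π bond(s) = 6.)

6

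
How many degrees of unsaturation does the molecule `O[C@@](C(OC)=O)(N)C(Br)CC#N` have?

Molecular formula from the SMILES: C6H9BrN2O3.
DoU = (2C + 2 + N − H − X)/2 = (2·6 + 2 + 2 − 9 − 1)/2 = 6/2 = 3.
(Structurally: 0 ring(s) + 3 π bond(s) = 3.)

3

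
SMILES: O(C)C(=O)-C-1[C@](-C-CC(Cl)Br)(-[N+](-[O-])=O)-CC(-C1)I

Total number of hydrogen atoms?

Hydrogens are implicit in SMILES; fill each atom to its normal valence:
  4 × C: 2 H each → 8
  3 × C: 1 H each → 3
  3 × O: no H
  2 × C: no H
  1 × Br: no H
  1 × C: 3 H
  1 × Cl: no H
  1 × I: no H
  1 × N (charge +1): no H
  1 × O (charge -1): no H
  Total hydrogens = 14.

14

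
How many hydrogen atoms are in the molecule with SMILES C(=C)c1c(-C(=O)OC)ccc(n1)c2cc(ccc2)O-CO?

Hydrogens are implicit in SMILES; fill each atom to its normal valence:
  6 × C (aromatic): 1 H each → 6
  5 × C (aromatic): no H
  3 × O: no H
  2 × C: 2 H each → 4
  1 × C: 3 H
  1 × C: 1 H
  1 × C: no H
  1 × N (aromatic): no H
  1 × O: 1 H
  Total hydrogens = 15.

15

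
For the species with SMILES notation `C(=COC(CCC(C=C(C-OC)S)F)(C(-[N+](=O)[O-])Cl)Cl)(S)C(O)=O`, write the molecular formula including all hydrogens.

Heavy atoms from the SMILES: 12 C, 2 Cl, 1 F, 1 N, 6 O, 2 S.
Implicit hydrogens by atom environment:
  4 × C: 1 H each → 4
  4 × C: no H
  4 × O: no H
  3 × C: 2 H each → 6
  2 × Cl: no H
  2 × S: 1 H each → 2
  1 × C: 3 H
  1 × F: no H
  1 × N (charge +1): no H
  1 × O: 1 H
  1 × O (charge -1): no H
  Total hydrogens = 16.
Molecular formula: C12H16Cl2FNO6S2

C12H16Cl2FNO6S2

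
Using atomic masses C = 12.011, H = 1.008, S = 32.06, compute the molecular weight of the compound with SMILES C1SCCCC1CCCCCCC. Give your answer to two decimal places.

Molecular formula: C12H24S.
M = 12×12.011 + 24×1.008 + 1×32.06 = 200.38 g/mol.

200.38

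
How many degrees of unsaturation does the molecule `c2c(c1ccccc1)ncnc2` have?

Molecular formula from the SMILES: C10H8N2.
DoU = (2C + 2 + N − H − X)/2 = (2·10 + 2 + 2 − 8 − 0)/2 = 16/2 = 8.
(Structurally: 2 ring(s) + 6 π bond(s) = 8.)

8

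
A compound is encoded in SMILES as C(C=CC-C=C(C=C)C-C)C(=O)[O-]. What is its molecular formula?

C11H15O2-

Heavy atoms from the SMILES: 11 C, 2 O.
Implicit hydrogens by atom environment:
  4 × C: 2 H each → 8
  4 × C: 1 H each → 4
  2 × C: no H
  1 × C: 3 H
  1 × O: no H
  1 × O (charge -1): no H
  Total hydrogens = 15.
Net charge -1.
Molecular formula: C11H15O2-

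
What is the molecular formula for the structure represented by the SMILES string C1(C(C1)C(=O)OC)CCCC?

C9H16O2

Heavy atoms from the SMILES: 9 C, 2 O.
Implicit hydrogens by atom environment:
  4 × C: 2 H each → 8
  2 × C: 3 H each → 6
  2 × C: 1 H each → 2
  2 × O: no H
  1 × C: no H
  Total hydrogens = 16.
Molecular formula: C9H16O2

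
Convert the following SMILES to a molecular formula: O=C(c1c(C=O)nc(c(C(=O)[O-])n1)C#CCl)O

C9H2ClN2O5-

Heavy atoms from the SMILES: 9 C, 1 Cl, 2 N, 5 O.
Implicit hydrogens by atom environment:
  4 × C (aromatic): no H
  4 × C: no H
  3 × O: no H
  2 × N (aromatic): no H
  1 × C: 1 H
  1 × Cl: no H
  1 × O: 1 H
  1 × O (charge -1): no H
  Total hydrogens = 2.
Net charge -1.
Molecular formula: C9H2ClN2O5-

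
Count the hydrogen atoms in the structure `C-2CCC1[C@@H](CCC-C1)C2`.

18

Hydrogens are implicit in SMILES; fill each atom to its normal valence:
  8 × C: 2 H each → 16
  2 × C: 1 H each → 2
  Total hydrogens = 18.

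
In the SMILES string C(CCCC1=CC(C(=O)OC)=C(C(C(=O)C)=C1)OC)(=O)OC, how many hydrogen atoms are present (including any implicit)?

Hydrogens are implicit in SMILES; fill each atom to its normal valence:
  6 × O: no H
  4 × C: 3 H each → 12
  4 × C (aromatic): no H
  3 × C: 2 H each → 6
  3 × C: no H
  2 × C (aromatic): 1 H each → 2
  Total hydrogens = 20.

20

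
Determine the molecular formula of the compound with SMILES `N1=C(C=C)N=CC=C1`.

Heavy atoms from the SMILES: 6 C, 2 N.
Implicit hydrogens by atom environment:
  3 × C (aromatic): 1 H each → 3
  2 × N (aromatic): no H
  1 × C: 2 H
  1 × C: 1 H
  1 × C (aromatic): no H
  Total hydrogens = 6.
Molecular formula: C6H6N2

C6H6N2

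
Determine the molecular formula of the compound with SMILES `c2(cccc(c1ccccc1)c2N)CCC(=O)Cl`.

C15H14ClNO

Heavy atoms from the SMILES: 15 C, 1 Cl, 1 N, 1 O.
Implicit hydrogens by atom environment:
  8 × C (aromatic): 1 H each → 8
  4 × C (aromatic): no H
  2 × C: 2 H each → 4
  1 × C: no H
  1 × Cl: no H
  1 × N: 2 H
  1 × O: no H
  Total hydrogens = 14.
Molecular formula: C15H14ClNO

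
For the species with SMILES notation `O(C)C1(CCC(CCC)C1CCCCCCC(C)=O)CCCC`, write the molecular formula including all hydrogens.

C21H40O2

Heavy atoms from the SMILES: 21 C, 2 O.
Implicit hydrogens by atom environment:
  13 × C: 2 H each → 26
  4 × C: 3 H each → 12
  2 × C: 1 H each → 2
  2 × C: no H
  2 × O: no H
  Total hydrogens = 40.
Molecular formula: C21H40O2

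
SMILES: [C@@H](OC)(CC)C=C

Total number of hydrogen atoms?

12

Hydrogens are implicit in SMILES; fill each atom to its normal valence:
  2 × C: 3 H each → 6
  2 × C: 2 H each → 4
  2 × C: 1 H each → 2
  1 × O: no H
  Total hydrogens = 12.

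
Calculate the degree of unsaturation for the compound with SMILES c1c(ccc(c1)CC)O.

4

Molecular formula from the SMILES: C8H10O.
DoU = (2C + 2 + N − H − X)/2 = (2·8 + 2 + 0 − 10 − 0)/2 = 8/2 = 4.
(Structurally: 1 ring(s) + 3 π bond(s) = 4.)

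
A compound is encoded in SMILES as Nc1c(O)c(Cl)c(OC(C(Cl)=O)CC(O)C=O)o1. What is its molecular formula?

Heavy atoms from the SMILES: 9 C, 2 Cl, 1 N, 6 O.
Implicit hydrogens by atom environment:
  4 × C (aromatic): no H
  3 × C: 1 H each → 3
  3 × O: no H
  2 × Cl: no H
  2 × O: 1 H each → 2
  1 × C: 2 H
  1 × C: no H
  1 × N: 2 H
  1 × O (aromatic): no H
  Total hydrogens = 9.
Molecular formula: C9H9Cl2NO6

C9H9Cl2NO6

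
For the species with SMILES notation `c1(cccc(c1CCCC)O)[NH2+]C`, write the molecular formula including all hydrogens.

C11H18NO+

Heavy atoms from the SMILES: 11 C, 1 N, 1 O.
Implicit hydrogens by atom environment:
  3 × C: 2 H each → 6
  3 × C (aromatic): 1 H each → 3
  3 × C (aromatic): no H
  2 × C: 3 H each → 6
  1 × N (charge +1): 2 H
  1 × O: 1 H
  Total hydrogens = 18.
Net charge +1.
Molecular formula: C11H18NO+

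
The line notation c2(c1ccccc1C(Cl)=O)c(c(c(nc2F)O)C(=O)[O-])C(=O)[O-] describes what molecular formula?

[C14H5ClFNO6]2-

Heavy atoms from the SMILES: 14 C, 1 Cl, 1 F, 1 N, 6 O.
Implicit hydrogens by atom environment:
  7 × C (aromatic): no H
  4 × C (aromatic): 1 H each → 4
  3 × C: no H
  3 × O: no H
  2 × O (charge -1): no H
  1 × Cl: no H
  1 × F: no H
  1 × N (aromatic): no H
  1 × O: 1 H
  Total hydrogens = 5.
Net charge -2.
Molecular formula: [C14H5ClFNO6]2-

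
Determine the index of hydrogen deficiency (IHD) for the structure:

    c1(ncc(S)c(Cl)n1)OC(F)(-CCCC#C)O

Molecular formula from the SMILES: C10H10ClFN2O2S.
DoU = (2C + 2 + N − H − X)/2 = (2·10 + 2 + 2 − 10 − 2)/2 = 12/2 = 6.
(Structurally: 1 ring(s) + 5 π bond(s) = 6.)

6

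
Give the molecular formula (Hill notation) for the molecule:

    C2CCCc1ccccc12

C10H12

Heavy atoms from the SMILES: 10 C.
Implicit hydrogens by atom environment:
  4 × C: 2 H each → 8
  4 × C (aromatic): 1 H each → 4
  2 × C (aromatic): no H
  Total hydrogens = 12.
Molecular formula: C10H12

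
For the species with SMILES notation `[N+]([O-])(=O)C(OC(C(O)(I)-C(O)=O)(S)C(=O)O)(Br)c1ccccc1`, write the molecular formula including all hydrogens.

C11H9BrINO8S

Heavy atoms from the SMILES: 1 Br, 11 C, 1 I, 1 N, 8 O, 1 S.
Implicit hydrogens by atom environment:
  5 × C (aromatic): 1 H each → 5
  5 × C: no H
  4 × O: no H
  3 × O: 1 H each → 3
  1 × Br: no H
  1 × C (aromatic): no H
  1 × I: no H
  1 × N (charge +1): no H
  1 × O (charge -1): no H
  1 × S: 1 H
  Total hydrogens = 9.
Molecular formula: C11H9BrINO8S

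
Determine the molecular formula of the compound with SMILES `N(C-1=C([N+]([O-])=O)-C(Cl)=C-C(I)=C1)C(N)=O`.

C7H5ClIN3O3

Heavy atoms from the SMILES: 7 C, 1 Cl, 1 I, 3 N, 3 O.
Implicit hydrogens by atom environment:
  4 × C (aromatic): no H
  2 × C (aromatic): 1 H each → 2
  2 × O: no H
  1 × C: no H
  1 × Cl: no H
  1 × I: no H
  1 × N: 2 H
  1 × N: 1 H
  1 × N (charge +1): no H
  1 × O (charge -1): no H
  Total hydrogens = 5.
Molecular formula: C7H5ClIN3O3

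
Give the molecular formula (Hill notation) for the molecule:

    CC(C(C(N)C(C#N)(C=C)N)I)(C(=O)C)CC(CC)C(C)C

Heavy atoms from the SMILES: 17 C, 1 I, 3 N, 1 O.
Implicit hydrogens by atom environment:
  5 × C: 3 H each → 15
  5 × C: 1 H each → 5
  4 × C: no H
  3 × C: 2 H each → 6
  2 × N: 2 H each → 4
  1 × I: no H
  1 × N: no H
  1 × O: no H
  Total hydrogens = 30.
Molecular formula: C17H30IN3O

C17H30IN3O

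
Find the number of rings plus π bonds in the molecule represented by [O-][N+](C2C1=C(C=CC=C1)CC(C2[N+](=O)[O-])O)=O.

7

Molecular formula from the SMILES: C10H10N2O5.
DoU = (2C + 2 + N − H − X)/2 = (2·10 + 2 + 2 − 10 − 0)/2 = 14/2 = 7.
(Structurally: 2 ring(s) + 5 π bond(s) = 7.)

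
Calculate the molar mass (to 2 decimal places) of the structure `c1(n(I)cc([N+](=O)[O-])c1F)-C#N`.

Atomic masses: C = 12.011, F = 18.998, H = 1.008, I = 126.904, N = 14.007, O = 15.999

Molecular formula: C5HFIN3O2.
M = 5×12.011 + 1×18.998 + 1×1.008 + 1×126.904 + 3×14.007 + 2×15.999 = 280.98 g/mol.

280.98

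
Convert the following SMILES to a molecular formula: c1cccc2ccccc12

C10H8

Heavy atoms from the SMILES: 10 C.
Implicit hydrogens by atom environment:
  8 × C (aromatic): 1 H each → 8
  2 × C (aromatic): no H
  Total hydrogens = 8.
Molecular formula: C10H8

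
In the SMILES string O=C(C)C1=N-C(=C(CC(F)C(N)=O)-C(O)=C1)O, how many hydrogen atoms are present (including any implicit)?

Hydrogens are implicit in SMILES; fill each atom to its normal valence:
  4 × C (aromatic): no H
  2 × C: no H
  2 × O: 1 H each → 2
  2 × O: no H
  1 × C: 3 H
  1 × C: 2 H
  1 × C (aromatic): 1 H
  1 × C: 1 H
  1 × F: no H
  1 × N: 2 H
  1 × N (aromatic): no H
  Total hydrogens = 11.

11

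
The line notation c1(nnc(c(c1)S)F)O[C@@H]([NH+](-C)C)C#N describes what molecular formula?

Heavy atoms from the SMILES: 8 C, 1 F, 4 N, 1 O, 1 S.
Implicit hydrogens by atom environment:
  3 × C (aromatic): no H
  2 × C: 3 H each → 6
  2 × N (aromatic): no H
  1 × C (aromatic): 1 H
  1 × C: 1 H
  1 × C: no H
  1 × F: no H
  1 × N (charge +1): 1 H
  1 × N: no H
  1 × O: no H
  1 × S: 1 H
  Total hydrogens = 10.
Net charge +1.
Molecular formula: C8H10FN4OS+

C8H10FN4OS+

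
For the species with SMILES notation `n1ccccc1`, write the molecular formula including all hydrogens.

C5H5N

Heavy atoms from the SMILES: 5 C, 1 N.
Implicit hydrogens by atom environment:
  5 × C (aromatic): 1 H each → 5
  1 × N (aromatic): no H
  Total hydrogens = 5.
Molecular formula: C5H5N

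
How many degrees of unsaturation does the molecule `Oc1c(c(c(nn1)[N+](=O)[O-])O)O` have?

5

Molecular formula from the SMILES: C4H3N3O5.
DoU = (2C + 2 + N − H − X)/2 = (2·4 + 2 + 3 − 3 − 0)/2 = 10/2 = 5.
(Structurally: 1 ring(s) + 4 π bond(s) = 5.)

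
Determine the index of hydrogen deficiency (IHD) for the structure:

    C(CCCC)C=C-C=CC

2

Molecular formula from the SMILES: C10H18.
DoU = (2C + 2 + N − H − X)/2 = (2·10 + 2 + 0 − 18 − 0)/2 = 4/2 = 2.
(Structurally: 0 ring(s) + 2 π bond(s) = 2.)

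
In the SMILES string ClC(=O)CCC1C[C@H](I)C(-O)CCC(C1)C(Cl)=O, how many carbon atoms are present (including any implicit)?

12

The symbol for carbon appears 12 times in the SMILES. (Cl is a single chlorine, not C + l.)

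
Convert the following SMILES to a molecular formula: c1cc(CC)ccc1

Heavy atoms from the SMILES: 8 C.
Implicit hydrogens by atom environment:
  5 × C (aromatic): 1 H each → 5
  1 × C: 3 H
  1 × C: 2 H
  1 × C (aromatic): no H
  Total hydrogens = 10.
Molecular formula: C8H10

C8H10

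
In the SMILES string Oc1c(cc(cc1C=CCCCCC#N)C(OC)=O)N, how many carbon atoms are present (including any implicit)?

The symbol for carbon appears 15 times in the SMILES. Lowercase c denotes aromatic carbon and counts toward C.

15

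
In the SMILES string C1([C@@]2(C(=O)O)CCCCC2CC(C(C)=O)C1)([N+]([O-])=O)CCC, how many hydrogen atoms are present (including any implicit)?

25

Hydrogens are implicit in SMILES; fill each atom to its normal valence:
  8 × C: 2 H each → 16
  4 × C: no H
  3 × O: no H
  2 × C: 3 H each → 6
  2 × C: 1 H each → 2
  1 × N (charge +1): no H
  1 × O: 1 H
  1 × O (charge -1): no H
  Total hydrogens = 25.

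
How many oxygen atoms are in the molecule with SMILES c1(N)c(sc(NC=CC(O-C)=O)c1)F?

The symbol for oxygen appears 2 times in the SMILES.

2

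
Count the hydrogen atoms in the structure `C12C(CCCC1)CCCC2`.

18

Hydrogens are implicit in SMILES; fill each atom to its normal valence:
  8 × C: 2 H each → 16
  2 × C: 1 H each → 2
  Total hydrogens = 18.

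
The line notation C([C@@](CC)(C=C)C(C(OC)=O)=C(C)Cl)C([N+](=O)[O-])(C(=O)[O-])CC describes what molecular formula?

Heavy atoms from the SMILES: 15 C, 1 Cl, 1 N, 6 O.
Implicit hydrogens by atom environment:
  6 × C: no H
  4 × C: 3 H each → 12
  4 × C: 2 H each → 8
  4 × O: no H
  2 × O (charge -1): no H
  1 × C: 1 H
  1 × Cl: no H
  1 × N (charge +1): no H
  Total hydrogens = 21.
Net charge -1.
Molecular formula: C15H21ClNO6-

C15H21ClNO6-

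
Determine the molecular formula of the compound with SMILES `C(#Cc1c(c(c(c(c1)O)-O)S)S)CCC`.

Heavy atoms from the SMILES: 11 C, 2 O, 2 S.
Implicit hydrogens by atom environment:
  5 × C (aromatic): no H
  2 × C: 2 H each → 4
  2 × C: no H
  2 × O: 1 H each → 2
  2 × S: 1 H each → 2
  1 × C: 3 H
  1 × C (aromatic): 1 H
  Total hydrogens = 12.
Molecular formula: C11H12O2S2

C11H12O2S2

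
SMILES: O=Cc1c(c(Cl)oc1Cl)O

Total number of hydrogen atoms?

2

Hydrogens are implicit in SMILES; fill each atom to its normal valence:
  4 × C (aromatic): no H
  2 × Cl: no H
  1 × C: 1 H
  1 × O: 1 H
  1 × O (aromatic): no H
  1 × O: no H
  Total hydrogens = 2.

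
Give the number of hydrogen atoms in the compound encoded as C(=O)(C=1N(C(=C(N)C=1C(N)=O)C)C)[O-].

10

Hydrogens are implicit in SMILES; fill each atom to its normal valence:
  4 × C (aromatic): no H
  2 × C: 3 H each → 6
  2 × C: no H
  2 × N: 2 H each → 4
  2 × O: no H
  1 × N (aromatic): no H
  1 × O (charge -1): no H
  Total hydrogens = 10.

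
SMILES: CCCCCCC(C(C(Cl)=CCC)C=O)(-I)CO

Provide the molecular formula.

Heavy atoms from the SMILES: 14 C, 1 Cl, 1 I, 2 O.
Implicit hydrogens by atom environment:
  7 × C: 2 H each → 14
  3 × C: 1 H each → 3
  2 × C: 3 H each → 6
  2 × C: no H
  1 × Cl: no H
  1 × I: no H
  1 × O: 1 H
  1 × O: no H
  Total hydrogens = 24.
Molecular formula: C14H24ClIO2

C14H24ClIO2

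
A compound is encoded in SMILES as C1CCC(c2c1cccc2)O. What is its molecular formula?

Heavy atoms from the SMILES: 10 C, 1 O.
Implicit hydrogens by atom environment:
  4 × C (aromatic): 1 H each → 4
  3 × C: 2 H each → 6
  2 × C (aromatic): no H
  1 × C: 1 H
  1 × O: 1 H
  Total hydrogens = 12.
Molecular formula: C10H12O

C10H12O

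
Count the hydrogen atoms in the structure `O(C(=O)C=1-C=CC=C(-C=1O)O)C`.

Hydrogens are implicit in SMILES; fill each atom to its normal valence:
  3 × C (aromatic): 1 H each → 3
  3 × C (aromatic): no H
  2 × O: 1 H each → 2
  2 × O: no H
  1 × C: 3 H
  1 × C: no H
  Total hydrogens = 8.

8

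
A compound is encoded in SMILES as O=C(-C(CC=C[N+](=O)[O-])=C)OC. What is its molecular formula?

C7H9NO4

Heavy atoms from the SMILES: 7 C, 1 N, 4 O.
Implicit hydrogens by atom environment:
  3 × O: no H
  2 × C: 2 H each → 4
  2 × C: 1 H each → 2
  2 × C: no H
  1 × C: 3 H
  1 × N (charge +1): no H
  1 × O (charge -1): no H
  Total hydrogens = 9.
Molecular formula: C7H9NO4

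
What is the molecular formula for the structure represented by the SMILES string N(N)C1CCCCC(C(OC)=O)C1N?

Heavy atoms from the SMILES: 9 C, 3 N, 2 O.
Implicit hydrogens by atom environment:
  4 × C: 2 H each → 8
  3 × C: 1 H each → 3
  2 × N: 2 H each → 4
  2 × O: no H
  1 × C: 3 H
  1 × C: no H
  1 × N: 1 H
  Total hydrogens = 19.
Molecular formula: C9H19N3O2

C9H19N3O2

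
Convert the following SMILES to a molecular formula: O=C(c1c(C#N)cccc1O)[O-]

C8H4NO3-

Heavy atoms from the SMILES: 8 C, 1 N, 3 O.
Implicit hydrogens by atom environment:
  3 × C (aromatic): 1 H each → 3
  3 × C (aromatic): no H
  2 × C: no H
  1 × N: no H
  1 × O: 1 H
  1 × O: no H
  1 × O (charge -1): no H
  Total hydrogens = 4.
Net charge -1.
Molecular formula: C8H4NO3-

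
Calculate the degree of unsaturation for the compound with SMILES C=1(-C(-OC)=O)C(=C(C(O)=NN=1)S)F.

5

Molecular formula from the SMILES: C6H5FN2O3S.
DoU = (2C + 2 + N − H − X)/2 = (2·6 + 2 + 2 − 5 − 1)/2 = 10/2 = 5.
(Structurally: 1 ring(s) + 4 π bond(s) = 5.)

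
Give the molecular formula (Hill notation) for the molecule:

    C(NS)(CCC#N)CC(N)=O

Heavy atoms from the SMILES: 6 C, 3 N, 1 O, 1 S.
Implicit hydrogens by atom environment:
  3 × C: 2 H each → 6
  2 × C: no H
  1 × C: 1 H
  1 × N: 2 H
  1 × N: 1 H
  1 × N: no H
  1 × O: no H
  1 × S: 1 H
  Total hydrogens = 11.
Molecular formula: C6H11N3OS

C6H11N3OS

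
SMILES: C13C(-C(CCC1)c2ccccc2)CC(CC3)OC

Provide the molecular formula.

C17H24O

Heavy atoms from the SMILES: 17 C, 1 O.
Implicit hydrogens by atom environment:
  6 × C: 2 H each → 12
  5 × C (aromatic): 1 H each → 5
  4 × C: 1 H each → 4
  1 × C: 3 H
  1 × C (aromatic): no H
  1 × O: no H
  Total hydrogens = 24.
Molecular formula: C17H24O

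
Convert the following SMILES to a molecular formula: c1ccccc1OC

C7H8O

Heavy atoms from the SMILES: 7 C, 1 O.
Implicit hydrogens by atom environment:
  5 × C (aromatic): 1 H each → 5
  1 × C: 3 H
  1 × C (aromatic): no H
  1 × O: no H
  Total hydrogens = 8.
Molecular formula: C7H8O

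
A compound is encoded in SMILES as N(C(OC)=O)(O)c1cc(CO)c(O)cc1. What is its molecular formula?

Heavy atoms from the SMILES: 9 C, 1 N, 5 O.
Implicit hydrogens by atom environment:
  3 × C (aromatic): 1 H each → 3
  3 × C (aromatic): no H
  3 × O: 1 H each → 3
  2 × O: no H
  1 × C: 3 H
  1 × C: 2 H
  1 × C: no H
  1 × N: no H
  Total hydrogens = 11.
Molecular formula: C9H11NO5

C9H11NO5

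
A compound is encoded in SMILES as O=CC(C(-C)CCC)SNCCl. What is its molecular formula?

Heavy atoms from the SMILES: 8 C, 1 Cl, 1 N, 1 O, 1 S.
Implicit hydrogens by atom environment:
  3 × C: 2 H each → 6
  3 × C: 1 H each → 3
  2 × C: 3 H each → 6
  1 × Cl: no H
  1 × N: 1 H
  1 × O: no H
  1 × S: no H
  Total hydrogens = 16.
Molecular formula: C8H16ClNOS

C8H16ClNOS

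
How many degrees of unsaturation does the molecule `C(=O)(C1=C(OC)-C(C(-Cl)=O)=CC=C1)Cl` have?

Molecular formula from the SMILES: C9H6Cl2O3.
DoU = (2C + 2 + N − H − X)/2 = (2·9 + 2 + 0 − 6 − 2)/2 = 12/2 = 6.
(Structurally: 1 ring(s) + 5 π bond(s) = 6.)

6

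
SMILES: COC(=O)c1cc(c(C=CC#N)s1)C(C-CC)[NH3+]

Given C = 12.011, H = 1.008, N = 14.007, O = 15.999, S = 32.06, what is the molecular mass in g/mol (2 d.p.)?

265.35

Molecular formula: C13H17N2O2S+.
M = 13×12.011 + 17×1.008 + 2×14.007 + 2×15.999 + 1×32.06 = 265.35 g/mol.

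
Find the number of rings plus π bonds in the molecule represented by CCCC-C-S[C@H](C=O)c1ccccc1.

Molecular formula from the SMILES: C13H18OS.
DoU = (2C + 2 + N − H − X)/2 = (2·13 + 2 + 0 − 18 − 0)/2 = 10/2 = 5.
(Structurally: 1 ring(s) + 4 π bond(s) = 5.)

5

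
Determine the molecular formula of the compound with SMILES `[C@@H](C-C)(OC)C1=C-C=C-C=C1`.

C10H14O

Heavy atoms from the SMILES: 10 C, 1 O.
Implicit hydrogens by atom environment:
  5 × C (aromatic): 1 H each → 5
  2 × C: 3 H each → 6
  1 × C: 2 H
  1 × C: 1 H
  1 × C (aromatic): no H
  1 × O: no H
  Total hydrogens = 14.
Molecular formula: C10H14O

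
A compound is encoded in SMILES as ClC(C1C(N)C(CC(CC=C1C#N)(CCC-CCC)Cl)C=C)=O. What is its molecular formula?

C18H26Cl2N2O

Heavy atoms from the SMILES: 18 C, 2 Cl, 2 N, 1 O.
Implicit hydrogens by atom environment:
  8 × C: 2 H each → 16
  5 × C: 1 H each → 5
  4 × C: no H
  2 × Cl: no H
  1 × C: 3 H
  1 × N: 2 H
  1 × N: no H
  1 × O: no H
  Total hydrogens = 26.
Molecular formula: C18H26Cl2N2O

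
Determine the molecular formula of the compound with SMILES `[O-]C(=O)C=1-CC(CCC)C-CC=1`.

Heavy atoms from the SMILES: 10 C, 2 O.
Implicit hydrogens by atom environment:
  5 × C: 2 H each → 10
  2 × C: 1 H each → 2
  2 × C: no H
  1 × C: 3 H
  1 × O: no H
  1 × O (charge -1): no H
  Total hydrogens = 15.
Net charge -1.
Molecular formula: C10H15O2-

C10H15O2-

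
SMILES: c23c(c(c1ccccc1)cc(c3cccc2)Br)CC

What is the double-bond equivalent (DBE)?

Molecular formula from the SMILES: C18H15Br.
DoU = (2C + 2 + N − H − X)/2 = (2·18 + 2 + 0 − 15 − 1)/2 = 22/2 = 11.
(Structurally: 3 ring(s) + 8 π bond(s) = 11.)

11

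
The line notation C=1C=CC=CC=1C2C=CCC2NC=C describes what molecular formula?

Heavy atoms from the SMILES: 13 C, 1 N.
Implicit hydrogens by atom environment:
  5 × C: 1 H each → 5
  5 × C (aromatic): 1 H each → 5
  2 × C: 2 H each → 4
  1 × C (aromatic): no H
  1 × N: 1 H
  Total hydrogens = 15.
Molecular formula: C13H15N

C13H15N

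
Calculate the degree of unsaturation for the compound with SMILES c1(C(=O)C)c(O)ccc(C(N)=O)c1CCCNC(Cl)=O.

Molecular formula from the SMILES: C13H15ClN2O4.
DoU = (2C + 2 + N − H − X)/2 = (2·13 + 2 + 2 − 15 − 1)/2 = 14/2 = 7.
(Structurally: 1 ring(s) + 6 π bond(s) = 7.)

7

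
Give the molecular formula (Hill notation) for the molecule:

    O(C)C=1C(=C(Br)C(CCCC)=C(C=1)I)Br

C11H13Br2IO

Heavy atoms from the SMILES: 2 Br, 11 C, 1 I, 1 O.
Implicit hydrogens by atom environment:
  5 × C (aromatic): no H
  3 × C: 2 H each → 6
  2 × Br: no H
  2 × C: 3 H each → 6
  1 × C (aromatic): 1 H
  1 × I: no H
  1 × O: no H
  Total hydrogens = 13.
Molecular formula: C11H13Br2IO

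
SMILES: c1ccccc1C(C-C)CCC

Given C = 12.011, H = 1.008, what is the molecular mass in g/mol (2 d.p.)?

162.28

Molecular formula: C12H18.
M = 12×12.011 + 18×1.008 = 162.28 g/mol.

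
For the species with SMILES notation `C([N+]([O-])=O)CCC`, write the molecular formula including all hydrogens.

Heavy atoms from the SMILES: 4 C, 1 N, 2 O.
Implicit hydrogens by atom environment:
  3 × C: 2 H each → 6
  1 × C: 3 H
  1 × N (charge +1): no H
  1 × O: no H
  1 × O (charge -1): no H
  Total hydrogens = 9.
Molecular formula: C4H9NO2

C4H9NO2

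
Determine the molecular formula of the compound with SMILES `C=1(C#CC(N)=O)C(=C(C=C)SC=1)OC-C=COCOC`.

Heavy atoms from the SMILES: 14 C, 1 N, 4 O, 1 S.
Implicit hydrogens by atom environment:
  4 × O: no H
  3 × C: 2 H each → 6
  3 × C: 1 H each → 3
  3 × C (aromatic): no H
  3 × C: no H
  1 × C: 3 H
  1 × C (aromatic): 1 H
  1 × N: 2 H
  1 × S (aromatic): no H
  Total hydrogens = 15.
Molecular formula: C14H15NO4S

C14H15NO4S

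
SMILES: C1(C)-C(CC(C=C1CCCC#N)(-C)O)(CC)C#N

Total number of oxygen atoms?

1

The symbol for oxygen appears 1 time in the SMILES.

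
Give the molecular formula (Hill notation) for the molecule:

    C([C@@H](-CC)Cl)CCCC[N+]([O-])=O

C8H16ClNO2

Heavy atoms from the SMILES: 8 C, 1 Cl, 1 N, 2 O.
Implicit hydrogens by atom environment:
  6 × C: 2 H each → 12
  1 × C: 3 H
  1 × C: 1 H
  1 × Cl: no H
  1 × N (charge +1): no H
  1 × O: no H
  1 × O (charge -1): no H
  Total hydrogens = 16.
Molecular formula: C8H16ClNO2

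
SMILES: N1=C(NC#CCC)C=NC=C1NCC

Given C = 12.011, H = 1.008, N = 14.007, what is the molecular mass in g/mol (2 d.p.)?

Molecular formula: C10H14N4.
M = 10×12.011 + 14×1.008 + 4×14.007 = 190.25 g/mol.

190.25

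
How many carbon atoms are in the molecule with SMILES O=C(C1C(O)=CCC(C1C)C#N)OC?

The symbol for carbon appears 10 times in the SMILES.

10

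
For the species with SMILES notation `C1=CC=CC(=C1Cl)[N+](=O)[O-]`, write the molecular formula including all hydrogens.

C6H4ClNO2

Heavy atoms from the SMILES: 6 C, 1 Cl, 1 N, 2 O.
Implicit hydrogens by atom environment:
  4 × C (aromatic): 1 H each → 4
  2 × C (aromatic): no H
  1 × Cl: no H
  1 × N (charge +1): no H
  1 × O: no H
  1 × O (charge -1): no H
  Total hydrogens = 4.
Molecular formula: C6H4ClNO2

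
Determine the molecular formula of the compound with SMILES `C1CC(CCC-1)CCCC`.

Heavy atoms from the SMILES: 10 C.
Implicit hydrogens by atom environment:
  8 × C: 2 H each → 16
  1 × C: 3 H
  1 × C: 1 H
  Total hydrogens = 20.
Molecular formula: C10H20

C10H20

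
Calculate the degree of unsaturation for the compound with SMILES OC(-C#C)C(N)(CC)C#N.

Molecular formula from the SMILES: C7H10N2O.
DoU = (2C + 2 + N − H − X)/2 = (2·7 + 2 + 2 − 10 − 0)/2 = 8/2 = 4.
(Structurally: 0 ring(s) + 4 π bond(s) = 4.)

4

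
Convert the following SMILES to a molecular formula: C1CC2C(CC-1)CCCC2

C10H18

Heavy atoms from the SMILES: 10 C.
Implicit hydrogens by atom environment:
  8 × C: 2 H each → 16
  2 × C: 1 H each → 2
  Total hydrogens = 18.
Molecular formula: C10H18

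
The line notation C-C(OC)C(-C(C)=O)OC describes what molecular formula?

Heavy atoms from the SMILES: 7 C, 3 O.
Implicit hydrogens by atom environment:
  4 × C: 3 H each → 12
  3 × O: no H
  2 × C: 1 H each → 2
  1 × C: no H
  Total hydrogens = 14.
Molecular formula: C7H14O3

C7H14O3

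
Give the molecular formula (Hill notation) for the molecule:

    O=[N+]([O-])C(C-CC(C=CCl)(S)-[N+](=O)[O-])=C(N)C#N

Heavy atoms from the SMILES: 8 C, 1 Cl, 4 N, 4 O, 1 S.
Implicit hydrogens by atom environment:
  4 × C: no H
  2 × C: 2 H each → 4
  2 × C: 1 H each → 2
  2 × N (charge +1): no H
  2 × O: no H
  2 × O (charge -1): no H
  1 × Cl: no H
  1 × N: 2 H
  1 × N: no H
  1 × S: 1 H
  Total hydrogens = 9.
Molecular formula: C8H9ClN4O4S

C8H9ClN4O4S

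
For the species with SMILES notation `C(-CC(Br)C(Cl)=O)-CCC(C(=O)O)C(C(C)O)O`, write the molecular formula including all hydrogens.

C11H18BrClO5

Heavy atoms from the SMILES: 1 Br, 11 C, 1 Cl, 5 O.
Implicit hydrogens by atom environment:
  4 × C: 2 H each → 8
  4 × C: 1 H each → 4
  3 × O: 1 H each → 3
  2 × C: no H
  2 × O: no H
  1 × Br: no H
  1 × C: 3 H
  1 × Cl: no H
  Total hydrogens = 18.
Molecular formula: C11H18BrClO5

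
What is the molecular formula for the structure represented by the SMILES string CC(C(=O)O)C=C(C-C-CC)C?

Heavy atoms from the SMILES: 10 C, 2 O.
Implicit hydrogens by atom environment:
  3 × C: 3 H each → 9
  3 × C: 2 H each → 6
  2 × C: 1 H each → 2
  2 × C: no H
  1 × O: 1 H
  1 × O: no H
  Total hydrogens = 18.
Molecular formula: C10H18O2

C10H18O2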